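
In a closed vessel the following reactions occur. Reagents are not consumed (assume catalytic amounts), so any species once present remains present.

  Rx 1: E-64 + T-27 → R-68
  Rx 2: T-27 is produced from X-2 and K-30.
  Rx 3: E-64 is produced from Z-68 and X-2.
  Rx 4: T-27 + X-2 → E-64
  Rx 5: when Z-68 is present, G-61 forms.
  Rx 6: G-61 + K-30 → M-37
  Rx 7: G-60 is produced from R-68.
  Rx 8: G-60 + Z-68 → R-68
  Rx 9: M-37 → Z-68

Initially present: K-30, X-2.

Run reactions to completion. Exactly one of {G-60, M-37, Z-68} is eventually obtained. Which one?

G-60

X-2 and K-30 present → T-27 forms (Rx 2).
T-27 and X-2 present → E-64 forms (Rx 4).
E-64 and T-27 present → R-68 forms (Rx 1).
R-68 present → G-60 forms (Rx 7).
M-37 would need G-61 and K-30 (Rx 6), but G-61 never forms. Z-68 would need M-37 (Rx 9), but M-37 never forms.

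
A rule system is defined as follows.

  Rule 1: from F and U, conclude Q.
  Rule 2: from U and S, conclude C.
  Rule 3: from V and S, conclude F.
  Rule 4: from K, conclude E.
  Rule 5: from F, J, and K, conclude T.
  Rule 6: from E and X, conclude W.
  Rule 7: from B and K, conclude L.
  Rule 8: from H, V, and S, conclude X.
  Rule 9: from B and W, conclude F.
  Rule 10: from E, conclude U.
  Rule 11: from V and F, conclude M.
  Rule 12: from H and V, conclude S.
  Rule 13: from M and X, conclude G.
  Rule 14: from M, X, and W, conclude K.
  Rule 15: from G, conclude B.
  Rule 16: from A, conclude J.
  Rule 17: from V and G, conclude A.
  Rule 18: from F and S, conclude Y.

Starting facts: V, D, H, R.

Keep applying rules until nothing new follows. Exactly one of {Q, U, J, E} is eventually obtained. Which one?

H and V hold, so S follows (Rule 12).
H, V, and S hold, so X follows (Rule 8).
From V and S, Rule 3 gives F.
From V and F, Rule 11 gives M.
M and X hold, so G follows (Rule 13).
V and G hold, so A follows (Rule 17).
From A, Rule 16 gives J.
Q would need F and U (Rule 1), but U is never established. E would need K (Rule 4), but K is never established. U would need E (Rule 10), but E is never established.

J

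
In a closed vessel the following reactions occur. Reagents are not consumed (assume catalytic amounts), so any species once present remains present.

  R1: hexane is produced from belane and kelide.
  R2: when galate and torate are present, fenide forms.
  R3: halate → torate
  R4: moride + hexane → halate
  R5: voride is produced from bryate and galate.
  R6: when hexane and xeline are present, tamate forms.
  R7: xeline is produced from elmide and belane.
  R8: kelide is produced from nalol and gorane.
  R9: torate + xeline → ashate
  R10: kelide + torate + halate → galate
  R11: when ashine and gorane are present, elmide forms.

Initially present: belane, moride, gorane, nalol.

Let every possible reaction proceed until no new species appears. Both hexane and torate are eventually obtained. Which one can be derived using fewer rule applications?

hexane

hexane: nalol and gorane present → kelide forms (R8). belane and kelide present → hexane forms (R1). [2 rule applications]
torate: nalol and gorane present → kelide forms (R8). belane and kelide present → hexane forms (R1). moride and hexane present → halate forms (R4). halate present → torate forms (R3). [4 rule applications]
hexane needs fewer.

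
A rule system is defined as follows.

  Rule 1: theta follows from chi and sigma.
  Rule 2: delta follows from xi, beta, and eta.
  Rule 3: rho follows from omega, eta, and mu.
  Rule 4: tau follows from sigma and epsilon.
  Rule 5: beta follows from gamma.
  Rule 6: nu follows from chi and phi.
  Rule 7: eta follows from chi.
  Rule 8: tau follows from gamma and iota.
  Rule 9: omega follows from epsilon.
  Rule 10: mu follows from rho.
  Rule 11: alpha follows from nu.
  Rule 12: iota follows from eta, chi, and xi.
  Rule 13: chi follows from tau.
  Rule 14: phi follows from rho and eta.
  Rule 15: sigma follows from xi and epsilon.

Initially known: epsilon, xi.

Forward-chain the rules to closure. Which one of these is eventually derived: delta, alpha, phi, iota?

From xi and epsilon, Rule 15 gives sigma.
From sigma and epsilon, Rule 4 gives tau.
From tau, Rule 13 gives chi.
chi holds, so eta follows (Rule 7).
eta, chi, and xi hold, so iota follows (Rule 12).
phi would need rho and eta (Rule 14), but rho is never established. delta would need xi, beta, and eta (Rule 2), but beta is never established. alpha would need nu (Rule 11), but nu is never established.

iota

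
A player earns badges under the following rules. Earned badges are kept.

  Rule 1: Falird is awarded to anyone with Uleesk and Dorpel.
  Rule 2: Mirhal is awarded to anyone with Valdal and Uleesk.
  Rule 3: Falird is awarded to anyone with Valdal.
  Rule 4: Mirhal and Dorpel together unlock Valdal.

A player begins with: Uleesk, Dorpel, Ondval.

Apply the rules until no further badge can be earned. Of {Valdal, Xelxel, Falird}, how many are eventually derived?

With Uleesk and Dorpel, Falird is earned (Rule 1).
Valdal would need Mirhal and Dorpel (Rule 4), but Mirhal is never earned.
No rule produces Xelxel, and it is not given.
Falird: reached.
Reached: Falird — 1 of the 3.

1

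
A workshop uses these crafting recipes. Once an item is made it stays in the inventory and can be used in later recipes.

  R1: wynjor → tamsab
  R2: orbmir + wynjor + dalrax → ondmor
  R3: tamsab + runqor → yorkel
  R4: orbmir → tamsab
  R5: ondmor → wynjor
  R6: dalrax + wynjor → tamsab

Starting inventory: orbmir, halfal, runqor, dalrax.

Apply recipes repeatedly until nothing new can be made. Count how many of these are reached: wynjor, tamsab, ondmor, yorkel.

2

Using R4, orbmir makes tamsab.
Using R3, tamsab and runqor make yorkel.
wynjor would need ondmor (R5), but ondmor is never obtained.
tamsab: reached.
ondmor would need orbmir, wynjor, and dalrax (R2), but wynjor is never obtained.
yorkel: reached.
Reached: tamsab and yorkel — 2 of the 4.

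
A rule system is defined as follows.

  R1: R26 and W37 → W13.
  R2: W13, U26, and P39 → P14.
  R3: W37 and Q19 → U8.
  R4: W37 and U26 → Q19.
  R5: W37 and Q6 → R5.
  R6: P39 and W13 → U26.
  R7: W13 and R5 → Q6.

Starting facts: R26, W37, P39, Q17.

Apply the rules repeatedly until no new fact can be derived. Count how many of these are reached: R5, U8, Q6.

R26 and W37 hold, so W13 follows (R1).
From P39 and W13, R6 gives U26.
From W37 and U26, R4 gives Q19.
W37 and Q19 hold, so U8 follows (R3).
R5 would need W37 and Q6 (R5), but Q6 is never established.
U8: reached.
Q6 would need W13 and R5 (R7), but R5 is never established.
Reached: U8 — 1 of the 3.

1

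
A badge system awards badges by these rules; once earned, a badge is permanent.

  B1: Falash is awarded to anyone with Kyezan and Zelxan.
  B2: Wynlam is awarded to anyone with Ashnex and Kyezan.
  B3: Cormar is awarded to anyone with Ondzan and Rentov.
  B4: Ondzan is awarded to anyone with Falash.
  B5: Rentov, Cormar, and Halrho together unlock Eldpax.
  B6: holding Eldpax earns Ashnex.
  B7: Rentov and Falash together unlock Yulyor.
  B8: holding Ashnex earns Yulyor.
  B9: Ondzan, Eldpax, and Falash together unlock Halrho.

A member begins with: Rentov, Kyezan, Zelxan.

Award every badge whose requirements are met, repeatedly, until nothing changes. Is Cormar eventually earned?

Yes

With Kyezan and Zelxan, Falash is earned (B1).
With Falash, Ondzan is earned (B4).
With Ondzan and Rentov, Cormar is earned (B3).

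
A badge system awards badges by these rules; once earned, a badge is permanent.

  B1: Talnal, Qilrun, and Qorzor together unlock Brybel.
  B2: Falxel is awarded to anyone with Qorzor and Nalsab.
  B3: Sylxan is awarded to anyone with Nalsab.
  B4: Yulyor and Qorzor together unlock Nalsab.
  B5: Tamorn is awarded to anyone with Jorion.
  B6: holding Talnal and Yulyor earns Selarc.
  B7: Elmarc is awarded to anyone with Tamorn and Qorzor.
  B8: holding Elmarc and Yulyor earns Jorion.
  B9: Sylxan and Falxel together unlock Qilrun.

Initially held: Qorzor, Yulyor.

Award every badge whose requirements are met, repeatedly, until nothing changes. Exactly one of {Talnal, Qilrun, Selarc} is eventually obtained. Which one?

With Yulyor and Qorzor, Nalsab is earned (B4).
With Qorzor and Nalsab, Falxel is earned (B2).
With Nalsab, Sylxan is earned (B3).
With Sylxan and Falxel, Qilrun is earned (B9).
No rule produces Talnal, and it is not given. Selarc would need Talnal and Yulyor (B6), but Talnal is never earned.

Qilrun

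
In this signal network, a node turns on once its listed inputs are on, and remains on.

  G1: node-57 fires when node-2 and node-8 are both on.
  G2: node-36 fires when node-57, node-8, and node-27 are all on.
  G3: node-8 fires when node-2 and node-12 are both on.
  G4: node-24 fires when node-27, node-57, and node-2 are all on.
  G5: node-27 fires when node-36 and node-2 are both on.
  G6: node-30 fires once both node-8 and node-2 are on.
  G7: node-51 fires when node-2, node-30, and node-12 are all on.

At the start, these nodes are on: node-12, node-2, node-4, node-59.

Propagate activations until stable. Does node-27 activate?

node-27 would need node-36 and node-2 (G5), but node-36 never turns on.

No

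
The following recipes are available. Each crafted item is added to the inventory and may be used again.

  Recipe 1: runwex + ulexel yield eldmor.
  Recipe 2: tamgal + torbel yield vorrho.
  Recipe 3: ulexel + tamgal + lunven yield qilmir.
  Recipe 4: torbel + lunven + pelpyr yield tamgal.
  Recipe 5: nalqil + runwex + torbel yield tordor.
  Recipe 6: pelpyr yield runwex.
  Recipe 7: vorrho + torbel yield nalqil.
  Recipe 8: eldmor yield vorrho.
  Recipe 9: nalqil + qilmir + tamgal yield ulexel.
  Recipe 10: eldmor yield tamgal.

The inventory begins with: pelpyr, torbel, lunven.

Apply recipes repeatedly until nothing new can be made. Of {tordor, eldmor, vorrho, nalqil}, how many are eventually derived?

torbel + lunven + pelpyr → tamgal (Recipe 4).
pelpyr → runwex (Recipe 6).
tamgal + torbel → vorrho (Recipe 2).
Using Recipe 7, vorrho and torbel make nalqil.
Using Recipe 5, nalqil, runwex, and torbel make tordor.
tordor: reached.
eldmor would need runwex and ulexel (Recipe 1), but ulexel is never obtained.
vorrho: reached.
nalqil: reached.
Reached: tordor, vorrho, and nalqil — 3 of the 4.

3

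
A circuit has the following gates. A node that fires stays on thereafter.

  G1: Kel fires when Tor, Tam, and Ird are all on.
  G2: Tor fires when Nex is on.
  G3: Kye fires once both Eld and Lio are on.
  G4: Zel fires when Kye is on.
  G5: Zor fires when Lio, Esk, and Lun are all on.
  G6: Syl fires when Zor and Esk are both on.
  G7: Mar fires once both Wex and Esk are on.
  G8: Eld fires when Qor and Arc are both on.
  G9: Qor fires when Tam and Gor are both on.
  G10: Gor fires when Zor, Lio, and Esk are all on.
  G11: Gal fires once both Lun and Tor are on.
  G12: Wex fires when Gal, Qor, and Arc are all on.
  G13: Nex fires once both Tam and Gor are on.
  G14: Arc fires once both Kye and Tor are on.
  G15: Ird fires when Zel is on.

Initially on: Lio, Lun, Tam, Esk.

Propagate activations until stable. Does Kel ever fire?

No

Kel would need Tor, Tam, and Ird (G1), but Ird never turns on.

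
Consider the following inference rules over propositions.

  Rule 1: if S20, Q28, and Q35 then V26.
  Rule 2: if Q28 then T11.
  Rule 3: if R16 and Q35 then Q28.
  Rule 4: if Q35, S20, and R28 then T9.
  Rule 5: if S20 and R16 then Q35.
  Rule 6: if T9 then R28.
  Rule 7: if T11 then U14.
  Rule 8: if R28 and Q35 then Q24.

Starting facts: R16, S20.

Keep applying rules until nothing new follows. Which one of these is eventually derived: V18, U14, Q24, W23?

U14

S20 and R16 hold, so Q35 follows (Rule 5).
R16 and Q35 hold, so Q28 follows (Rule 3).
Q28 holds, so T11 follows (Rule 2).
T11 holds, so U14 follows (Rule 7).
No rule produces W23, and it is not given. Q24 would need R28 and Q35 (Rule 8), but R28 is never established. No rule produces V18, and it is not given.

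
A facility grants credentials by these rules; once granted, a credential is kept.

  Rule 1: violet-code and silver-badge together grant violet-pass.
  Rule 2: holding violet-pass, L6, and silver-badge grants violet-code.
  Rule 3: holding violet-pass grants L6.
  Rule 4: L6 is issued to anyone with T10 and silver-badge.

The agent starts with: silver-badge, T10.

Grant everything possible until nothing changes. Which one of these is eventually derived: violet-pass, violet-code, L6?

L6

Holding T10 and silver-badge grants L6 (Rule 4).
violet-pass would need violet-code and silver-badge (Rule 1), but violet-code is never granted. violet-code would need violet-pass, L6, and silver-badge (Rule 2), but violet-pass is never granted.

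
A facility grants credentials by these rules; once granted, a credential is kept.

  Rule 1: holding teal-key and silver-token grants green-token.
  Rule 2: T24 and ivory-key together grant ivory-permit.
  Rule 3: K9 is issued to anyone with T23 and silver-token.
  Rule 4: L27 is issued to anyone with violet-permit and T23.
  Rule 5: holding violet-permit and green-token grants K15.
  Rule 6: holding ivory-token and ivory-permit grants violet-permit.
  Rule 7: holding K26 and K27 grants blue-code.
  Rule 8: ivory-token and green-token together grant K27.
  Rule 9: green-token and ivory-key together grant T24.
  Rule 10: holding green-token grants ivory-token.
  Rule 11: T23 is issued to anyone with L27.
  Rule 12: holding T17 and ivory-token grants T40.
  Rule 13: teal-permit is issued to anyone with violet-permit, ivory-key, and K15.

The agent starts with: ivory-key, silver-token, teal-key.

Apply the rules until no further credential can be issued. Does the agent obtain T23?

No

T23 would need L27 (Rule 11), but L27 is never granted.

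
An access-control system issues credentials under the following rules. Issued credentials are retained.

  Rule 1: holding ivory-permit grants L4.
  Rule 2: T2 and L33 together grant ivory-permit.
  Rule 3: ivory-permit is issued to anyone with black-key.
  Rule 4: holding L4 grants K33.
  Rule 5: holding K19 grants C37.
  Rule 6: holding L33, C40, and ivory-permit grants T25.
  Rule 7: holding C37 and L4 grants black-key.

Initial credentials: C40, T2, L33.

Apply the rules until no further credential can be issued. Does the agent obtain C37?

No

C37 would need K19 (Rule 5), but K19 is never granted.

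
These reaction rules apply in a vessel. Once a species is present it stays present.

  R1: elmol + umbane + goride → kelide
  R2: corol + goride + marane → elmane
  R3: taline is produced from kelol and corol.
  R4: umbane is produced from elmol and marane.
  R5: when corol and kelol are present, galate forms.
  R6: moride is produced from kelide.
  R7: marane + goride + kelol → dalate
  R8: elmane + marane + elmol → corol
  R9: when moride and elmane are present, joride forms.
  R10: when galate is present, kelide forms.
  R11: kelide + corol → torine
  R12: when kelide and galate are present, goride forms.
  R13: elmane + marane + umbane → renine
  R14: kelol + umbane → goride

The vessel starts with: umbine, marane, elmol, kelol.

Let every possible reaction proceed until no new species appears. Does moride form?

Yes

elmol and marane present → umbane forms (R4).
kelol and umbane present → goride forms (R14).
elmol, umbane, and goride present → kelide forms (R1).
kelide present → moride forms (R6).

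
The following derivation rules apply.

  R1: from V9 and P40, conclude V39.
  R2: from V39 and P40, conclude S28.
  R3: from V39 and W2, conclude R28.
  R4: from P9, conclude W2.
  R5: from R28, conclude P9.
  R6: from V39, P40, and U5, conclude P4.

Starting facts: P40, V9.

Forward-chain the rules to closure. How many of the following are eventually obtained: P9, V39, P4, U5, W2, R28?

1

From V9 and P40, R1 gives V39.
P9 would need R28 (R5), but R28 is never established.
V39: reached.
P4 would need V39, P40, and U5 (R6), but U5 is never established.
No rule produces U5, and it is not given.
W2 would need P9 (R4), but P9 is never established.
R28 would need V39 and W2 (R3), but W2 is never established.
Reached: V39 — 1 of the 6.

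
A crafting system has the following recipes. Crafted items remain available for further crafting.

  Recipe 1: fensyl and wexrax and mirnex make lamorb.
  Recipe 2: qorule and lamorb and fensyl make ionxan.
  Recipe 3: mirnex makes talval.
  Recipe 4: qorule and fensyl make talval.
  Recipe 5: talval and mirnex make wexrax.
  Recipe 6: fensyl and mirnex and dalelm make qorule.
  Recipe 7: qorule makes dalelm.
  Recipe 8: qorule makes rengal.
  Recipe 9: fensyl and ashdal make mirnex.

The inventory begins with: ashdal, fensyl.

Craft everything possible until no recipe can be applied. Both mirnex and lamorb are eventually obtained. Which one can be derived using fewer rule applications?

mirnex: Using Recipe 9, fensyl and ashdal make mirnex. [1 rule application]
lamorb: Using Recipe 9, fensyl and ashdal make mirnex. mirnex → talval (Recipe 3). talval and mirnex → wexrax (Recipe 5). fensyl and wexrax and mirnex → lamorb (Recipe 1). [4 rule applications]
mirnex needs fewer.

mirnex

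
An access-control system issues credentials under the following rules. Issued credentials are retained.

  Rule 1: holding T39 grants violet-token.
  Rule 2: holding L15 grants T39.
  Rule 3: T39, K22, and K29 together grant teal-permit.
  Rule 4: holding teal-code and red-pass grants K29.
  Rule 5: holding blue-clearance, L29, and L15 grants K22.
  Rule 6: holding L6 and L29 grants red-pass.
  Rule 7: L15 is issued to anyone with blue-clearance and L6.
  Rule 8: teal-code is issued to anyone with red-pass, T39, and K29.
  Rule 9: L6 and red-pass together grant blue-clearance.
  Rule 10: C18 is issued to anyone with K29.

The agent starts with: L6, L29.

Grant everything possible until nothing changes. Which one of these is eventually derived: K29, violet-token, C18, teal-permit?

violet-token

Holding L6 and L29 grants red-pass (Rule 6).
Holding L6 and red-pass grants blue-clearance (Rule 9).
Holding blue-clearance and L6 grants L15 (Rule 7).
Holding L15 grants T39 (Rule 2).
Holding T39 grants violet-token (Rule 1).
K29 would need teal-code and red-pass (Rule 4), but teal-code is never granted. teal-permit would need T39, K22, and K29 (Rule 3), but K29 is never granted. C18 would need K29 (Rule 10), but K29 is never granted.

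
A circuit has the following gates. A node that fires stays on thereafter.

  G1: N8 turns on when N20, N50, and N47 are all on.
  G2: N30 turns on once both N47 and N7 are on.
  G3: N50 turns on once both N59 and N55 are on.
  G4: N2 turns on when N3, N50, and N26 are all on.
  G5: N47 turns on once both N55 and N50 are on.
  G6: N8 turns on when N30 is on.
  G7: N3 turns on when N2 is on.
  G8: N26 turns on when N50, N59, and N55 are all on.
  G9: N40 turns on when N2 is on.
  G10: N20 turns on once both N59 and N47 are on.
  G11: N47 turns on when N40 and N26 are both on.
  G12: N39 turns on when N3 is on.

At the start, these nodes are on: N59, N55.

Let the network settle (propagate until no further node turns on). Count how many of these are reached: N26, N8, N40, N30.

2

N59 and N55 are on, so N50 turns on (G3).
G5: N55 and N50 on → N47 on.
N50, N59, and N55 are on, so N26 turns on (G8).
G10: N59 and N47 on → N20 on.
N20, N50, and N47 are on, so N8 turns on (G1).
N26: reached.
N8: reached.
N40 would need N2 (G9), but N2 never turns on.
N30 would need N47 and N7 (G2), but N7 never turns on.
Reached: N26 and N8 — 2 of the 4.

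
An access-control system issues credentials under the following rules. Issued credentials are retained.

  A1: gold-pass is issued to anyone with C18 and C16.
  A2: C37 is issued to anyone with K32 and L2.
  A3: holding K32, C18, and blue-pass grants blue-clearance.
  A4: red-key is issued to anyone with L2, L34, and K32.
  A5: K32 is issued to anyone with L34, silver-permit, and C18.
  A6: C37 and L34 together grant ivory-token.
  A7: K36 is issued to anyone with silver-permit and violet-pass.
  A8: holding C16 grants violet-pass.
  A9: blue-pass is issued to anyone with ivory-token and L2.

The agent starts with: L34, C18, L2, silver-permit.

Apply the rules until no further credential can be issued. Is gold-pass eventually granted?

gold-pass would need C18 and C16 (A1), but C16 is never granted.

No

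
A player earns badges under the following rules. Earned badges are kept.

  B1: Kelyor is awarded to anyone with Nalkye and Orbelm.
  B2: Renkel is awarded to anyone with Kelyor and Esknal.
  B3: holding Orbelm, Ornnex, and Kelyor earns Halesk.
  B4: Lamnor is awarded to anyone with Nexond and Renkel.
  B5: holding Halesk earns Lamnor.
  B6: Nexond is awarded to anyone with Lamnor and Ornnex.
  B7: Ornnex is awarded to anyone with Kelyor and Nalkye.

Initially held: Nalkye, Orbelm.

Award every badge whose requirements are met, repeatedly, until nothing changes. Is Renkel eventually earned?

No

Renkel would need Kelyor and Esknal (B2), but Esknal is never earned.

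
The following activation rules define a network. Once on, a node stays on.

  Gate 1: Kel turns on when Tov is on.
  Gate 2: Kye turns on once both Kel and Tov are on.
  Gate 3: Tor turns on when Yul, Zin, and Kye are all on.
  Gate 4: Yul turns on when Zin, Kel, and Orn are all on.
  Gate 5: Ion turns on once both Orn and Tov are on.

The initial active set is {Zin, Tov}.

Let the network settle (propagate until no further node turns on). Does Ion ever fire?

Ion would need Orn and Tov (Gate 5), but Orn never turns on.

No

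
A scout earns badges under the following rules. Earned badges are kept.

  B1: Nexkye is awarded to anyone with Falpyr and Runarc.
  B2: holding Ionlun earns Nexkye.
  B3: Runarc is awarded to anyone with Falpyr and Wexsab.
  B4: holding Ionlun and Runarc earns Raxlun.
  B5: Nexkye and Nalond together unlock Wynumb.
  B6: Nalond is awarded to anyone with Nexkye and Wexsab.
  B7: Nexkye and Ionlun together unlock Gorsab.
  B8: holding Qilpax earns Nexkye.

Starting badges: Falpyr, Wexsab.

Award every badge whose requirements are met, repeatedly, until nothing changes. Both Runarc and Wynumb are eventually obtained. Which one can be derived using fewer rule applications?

Runarc: With Falpyr and Wexsab, Runarc is earned (B3). [1 rule application]
Wynumb: With Falpyr and Wexsab, Runarc is earned (B3). With Falpyr and Runarc, Nexkye is earned (B1). With Nexkye and Wexsab, Nalond is earned (B6). With Nexkye and Nalond, Wynumb is earned (B5). [4 rule applications]
Runarc needs fewer.

Runarc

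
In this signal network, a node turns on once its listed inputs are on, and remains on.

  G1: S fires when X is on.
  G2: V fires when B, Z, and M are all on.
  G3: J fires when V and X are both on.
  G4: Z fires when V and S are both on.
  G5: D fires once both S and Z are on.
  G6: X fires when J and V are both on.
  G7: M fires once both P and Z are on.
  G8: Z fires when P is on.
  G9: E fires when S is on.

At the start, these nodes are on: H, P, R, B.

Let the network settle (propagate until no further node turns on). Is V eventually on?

G8: P on → Z on.
P and Z are on, so M fires (G7).
B, Z, and M are on, so V fires (G2).

Yes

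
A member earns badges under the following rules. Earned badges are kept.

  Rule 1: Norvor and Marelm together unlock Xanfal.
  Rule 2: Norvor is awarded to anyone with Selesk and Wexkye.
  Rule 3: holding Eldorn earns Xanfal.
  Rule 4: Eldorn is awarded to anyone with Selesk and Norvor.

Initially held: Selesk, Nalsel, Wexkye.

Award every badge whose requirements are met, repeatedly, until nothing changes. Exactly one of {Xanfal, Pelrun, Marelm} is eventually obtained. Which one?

With Selesk and Wexkye, Norvor is earned (Rule 2).
With Selesk and Norvor, Eldorn is earned (Rule 4).
With Eldorn, Xanfal is earned (Rule 3).
No rule produces Pelrun, and it is not given. No rule produces Marelm, and it is not given.

Xanfal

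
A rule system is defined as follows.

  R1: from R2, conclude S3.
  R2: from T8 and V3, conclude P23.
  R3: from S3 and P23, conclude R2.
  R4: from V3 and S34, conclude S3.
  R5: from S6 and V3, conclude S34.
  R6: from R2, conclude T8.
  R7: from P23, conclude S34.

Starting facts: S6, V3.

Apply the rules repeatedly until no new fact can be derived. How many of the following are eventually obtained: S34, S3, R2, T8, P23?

From S6 and V3, R5 gives S34.
V3 and S34 hold, so S3 follows (R4).
S34: reached.
S3: reached.
R2 would need S3 and P23 (R3), but P23 is never established.
T8 would need R2 (R6), but R2 is never established.
P23 would need T8 and V3 (R2), but T8 is never established.
Reached: S34 and S3 — 2 of the 5.

2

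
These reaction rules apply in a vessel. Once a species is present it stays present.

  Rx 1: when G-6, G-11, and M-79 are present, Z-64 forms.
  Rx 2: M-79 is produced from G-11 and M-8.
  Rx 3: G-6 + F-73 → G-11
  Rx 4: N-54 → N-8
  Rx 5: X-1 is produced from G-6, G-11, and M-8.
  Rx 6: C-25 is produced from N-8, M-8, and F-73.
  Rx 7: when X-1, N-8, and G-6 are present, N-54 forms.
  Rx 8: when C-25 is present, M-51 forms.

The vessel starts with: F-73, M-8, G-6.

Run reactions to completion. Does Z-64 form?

G-6 and F-73 present → G-11 forms (Rx 3).
G-11 and M-8 present → M-79 forms (Rx 2).
G-6, G-11, and M-79 present → Z-64 forms (Rx 1).

Yes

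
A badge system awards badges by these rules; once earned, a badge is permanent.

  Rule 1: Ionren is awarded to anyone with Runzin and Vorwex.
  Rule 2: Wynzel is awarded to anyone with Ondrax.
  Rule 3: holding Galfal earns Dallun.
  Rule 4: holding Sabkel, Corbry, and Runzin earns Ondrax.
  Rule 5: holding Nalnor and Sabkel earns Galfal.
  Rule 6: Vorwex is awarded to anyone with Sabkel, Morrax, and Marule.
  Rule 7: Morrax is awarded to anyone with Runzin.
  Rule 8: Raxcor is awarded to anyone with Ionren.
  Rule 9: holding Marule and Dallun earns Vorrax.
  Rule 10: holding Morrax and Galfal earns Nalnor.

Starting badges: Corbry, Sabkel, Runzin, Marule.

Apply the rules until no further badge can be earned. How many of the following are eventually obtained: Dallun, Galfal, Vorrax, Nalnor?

Dallun would need Galfal (Rule 3), but Galfal is never earned.
Galfal would need Nalnor and Sabkel (Rule 5), but Nalnor is never earned.
Vorrax would need Marule and Dallun (Rule 9), but Dallun is never earned.
Nalnor would need Morrax and Galfal (Rule 10), but Galfal is never earned.
None of the 4 are reached.

0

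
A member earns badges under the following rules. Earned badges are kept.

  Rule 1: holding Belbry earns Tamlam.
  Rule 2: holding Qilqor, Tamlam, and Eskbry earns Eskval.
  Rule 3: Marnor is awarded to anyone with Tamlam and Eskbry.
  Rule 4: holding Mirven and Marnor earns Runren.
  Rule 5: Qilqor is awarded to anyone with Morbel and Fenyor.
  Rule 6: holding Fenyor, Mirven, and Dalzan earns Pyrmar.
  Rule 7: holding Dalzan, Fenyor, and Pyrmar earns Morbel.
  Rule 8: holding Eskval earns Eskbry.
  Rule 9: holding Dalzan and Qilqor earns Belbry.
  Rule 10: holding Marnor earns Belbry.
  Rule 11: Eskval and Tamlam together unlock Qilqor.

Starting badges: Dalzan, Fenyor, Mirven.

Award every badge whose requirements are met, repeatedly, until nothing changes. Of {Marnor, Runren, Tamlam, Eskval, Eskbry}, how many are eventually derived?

With Fenyor, Mirven, and Dalzan, Pyrmar is earned (Rule 6).
With Dalzan, Fenyor, and Pyrmar, Morbel is earned (Rule 7).
With Morbel and Fenyor, Qilqor is earned (Rule 5).
With Dalzan and Qilqor, Belbry is earned (Rule 9).
With Belbry, Tamlam is earned (Rule 1).
Marnor would need Tamlam and Eskbry (Rule 3), but Eskbry is never earned.
Runren would need Mirven and Marnor (Rule 4), but Marnor is never earned.
Tamlam: reached.
Eskval would need Qilqor, Tamlam, and Eskbry (Rule 2), but Eskbry is never earned.
Eskbry would need Eskval (Rule 8), but Eskval is never earned.
Reached: Tamlam — 1 of the 5.

1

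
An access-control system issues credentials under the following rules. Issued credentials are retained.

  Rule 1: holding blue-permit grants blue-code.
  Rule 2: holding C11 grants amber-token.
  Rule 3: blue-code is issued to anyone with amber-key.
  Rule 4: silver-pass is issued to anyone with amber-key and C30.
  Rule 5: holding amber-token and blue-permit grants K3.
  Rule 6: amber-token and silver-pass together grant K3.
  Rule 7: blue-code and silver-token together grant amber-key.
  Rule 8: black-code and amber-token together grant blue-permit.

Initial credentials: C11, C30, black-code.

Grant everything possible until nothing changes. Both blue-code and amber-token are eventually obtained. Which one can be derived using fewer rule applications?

amber-token

amber-token: Holding C11 grants amber-token (Rule 2). [1 rule application]
blue-code: Holding C11 grants amber-token (Rule 2). Holding black-code and amber-token grants blue-permit (Rule 8). Holding blue-permit grants blue-code (Rule 1). [3 rule applications]
amber-token needs fewer.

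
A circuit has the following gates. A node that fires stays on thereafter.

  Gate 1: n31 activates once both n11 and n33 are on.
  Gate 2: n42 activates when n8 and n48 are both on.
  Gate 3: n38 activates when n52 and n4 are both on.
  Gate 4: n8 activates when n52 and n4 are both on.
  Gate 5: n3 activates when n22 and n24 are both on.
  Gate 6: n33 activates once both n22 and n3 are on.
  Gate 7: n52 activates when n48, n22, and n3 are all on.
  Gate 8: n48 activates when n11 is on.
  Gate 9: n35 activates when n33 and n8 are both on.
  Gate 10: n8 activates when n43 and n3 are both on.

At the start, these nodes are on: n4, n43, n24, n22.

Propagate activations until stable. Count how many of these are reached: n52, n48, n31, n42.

n52 would need n48, n22, and n3 (Gate 7), but n48 never turns on.
n48 would need n11 (Gate 8), but n11 never turns on.
n31 would need n11 and n33 (Gate 1), but n11 never turns on.
n42 would need n8 and n48 (Gate 2), but n48 never turns on.
None of the 4 are reached.

0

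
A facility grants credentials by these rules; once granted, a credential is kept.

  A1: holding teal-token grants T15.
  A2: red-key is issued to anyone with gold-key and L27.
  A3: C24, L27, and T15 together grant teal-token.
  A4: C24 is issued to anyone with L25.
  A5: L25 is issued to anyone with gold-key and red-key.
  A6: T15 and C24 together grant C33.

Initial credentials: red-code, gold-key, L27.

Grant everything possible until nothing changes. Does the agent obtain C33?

C33 would need T15 and C24 (A6), but T15 is never granted.

No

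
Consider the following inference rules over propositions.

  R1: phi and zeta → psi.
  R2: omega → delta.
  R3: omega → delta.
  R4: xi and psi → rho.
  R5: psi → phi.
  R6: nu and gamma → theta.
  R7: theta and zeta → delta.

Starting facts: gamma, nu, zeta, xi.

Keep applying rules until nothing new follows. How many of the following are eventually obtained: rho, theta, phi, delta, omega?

From nu and gamma, R6 gives theta.
From theta and zeta, R7 gives delta.
rho would need xi and psi (R4), but psi is never established.
theta: reached.
phi would need psi (R5), but psi is never established.
delta: reached.
No rule produces omega, and it is not given.
Reached: theta and delta — 2 of the 5.

2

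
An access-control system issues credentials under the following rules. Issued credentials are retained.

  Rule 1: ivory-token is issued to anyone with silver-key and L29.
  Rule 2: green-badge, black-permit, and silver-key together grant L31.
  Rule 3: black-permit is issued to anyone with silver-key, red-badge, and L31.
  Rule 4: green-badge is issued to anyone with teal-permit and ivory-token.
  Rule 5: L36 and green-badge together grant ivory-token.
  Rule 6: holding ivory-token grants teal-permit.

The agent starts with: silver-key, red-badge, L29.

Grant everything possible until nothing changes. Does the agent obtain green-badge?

Yes

Holding silver-key and L29 grants ivory-token (Rule 1).
Holding ivory-token grants teal-permit (Rule 6).
Holding teal-permit and ivory-token grants green-badge (Rule 4).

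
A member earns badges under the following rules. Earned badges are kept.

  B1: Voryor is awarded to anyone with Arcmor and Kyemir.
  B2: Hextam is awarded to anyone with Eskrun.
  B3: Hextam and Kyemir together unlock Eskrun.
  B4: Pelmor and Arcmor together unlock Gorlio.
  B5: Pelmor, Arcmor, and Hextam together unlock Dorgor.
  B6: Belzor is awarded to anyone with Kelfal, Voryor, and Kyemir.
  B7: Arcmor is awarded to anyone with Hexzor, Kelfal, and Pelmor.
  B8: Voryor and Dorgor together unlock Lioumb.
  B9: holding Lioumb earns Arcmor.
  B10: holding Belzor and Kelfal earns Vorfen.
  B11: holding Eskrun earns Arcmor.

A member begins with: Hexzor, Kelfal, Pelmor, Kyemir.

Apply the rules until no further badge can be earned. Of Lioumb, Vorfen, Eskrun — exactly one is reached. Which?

With Hexzor, Kelfal, and Pelmor, Arcmor is earned (B7).
With Arcmor and Kyemir, Voryor is earned (B1).
With Kelfal, Voryor, and Kyemir, Belzor is earned (B6).
With Belzor and Kelfal, Vorfen is earned (B10).
Eskrun would need Hextam and Kyemir (B3), but Hextam is never earned. Lioumb would need Voryor and Dorgor (B8), but Dorgor is never earned.

Vorfen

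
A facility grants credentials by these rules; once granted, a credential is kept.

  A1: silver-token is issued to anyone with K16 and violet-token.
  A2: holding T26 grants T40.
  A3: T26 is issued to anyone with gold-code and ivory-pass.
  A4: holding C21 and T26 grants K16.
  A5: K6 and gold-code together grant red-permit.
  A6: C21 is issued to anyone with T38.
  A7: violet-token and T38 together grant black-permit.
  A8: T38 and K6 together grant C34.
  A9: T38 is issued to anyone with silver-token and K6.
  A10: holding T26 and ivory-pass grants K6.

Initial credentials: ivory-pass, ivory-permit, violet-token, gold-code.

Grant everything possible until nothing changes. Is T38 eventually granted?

No

T38 would need silver-token and K6 (A9), but silver-token is never granted.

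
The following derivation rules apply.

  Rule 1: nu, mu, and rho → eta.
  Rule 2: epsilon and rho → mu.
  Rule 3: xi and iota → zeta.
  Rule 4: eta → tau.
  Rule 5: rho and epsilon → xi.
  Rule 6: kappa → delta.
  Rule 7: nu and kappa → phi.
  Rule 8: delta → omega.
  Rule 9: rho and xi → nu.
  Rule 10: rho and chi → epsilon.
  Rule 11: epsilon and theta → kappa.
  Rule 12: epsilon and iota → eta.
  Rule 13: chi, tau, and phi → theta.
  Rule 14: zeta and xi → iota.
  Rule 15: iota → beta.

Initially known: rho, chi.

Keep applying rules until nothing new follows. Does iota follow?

No

iota would need zeta and xi (Rule 14), but zeta is never established.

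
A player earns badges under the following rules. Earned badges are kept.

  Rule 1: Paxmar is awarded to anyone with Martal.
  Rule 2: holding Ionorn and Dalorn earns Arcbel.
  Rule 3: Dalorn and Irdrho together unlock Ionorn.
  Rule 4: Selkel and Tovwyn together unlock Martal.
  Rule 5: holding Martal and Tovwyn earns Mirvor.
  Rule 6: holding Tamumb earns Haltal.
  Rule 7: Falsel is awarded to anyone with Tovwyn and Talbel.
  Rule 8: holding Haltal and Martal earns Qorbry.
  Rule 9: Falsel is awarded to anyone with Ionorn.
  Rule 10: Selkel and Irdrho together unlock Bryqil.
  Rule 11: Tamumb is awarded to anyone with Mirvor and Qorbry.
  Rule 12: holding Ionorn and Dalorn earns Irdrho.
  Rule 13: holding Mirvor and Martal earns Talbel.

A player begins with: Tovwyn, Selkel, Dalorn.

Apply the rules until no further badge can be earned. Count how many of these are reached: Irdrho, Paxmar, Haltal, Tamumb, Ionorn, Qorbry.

With Selkel and Tovwyn, Martal is earned (Rule 4).
With Martal, Paxmar is earned (Rule 1).
Irdrho would need Ionorn and Dalorn (Rule 12), but Ionorn is never earned.
Paxmar: reached.
Haltal would need Tamumb (Rule 6), but Tamumb is never earned.
Tamumb would need Mirvor and Qorbry (Rule 11), but Qorbry is never earned.
Ionorn would need Dalorn and Irdrho (Rule 3), but Irdrho is never earned.
Qorbry would need Haltal and Martal (Rule 8), but Haltal is never earned.
Reached: Paxmar — 1 of the 6.

1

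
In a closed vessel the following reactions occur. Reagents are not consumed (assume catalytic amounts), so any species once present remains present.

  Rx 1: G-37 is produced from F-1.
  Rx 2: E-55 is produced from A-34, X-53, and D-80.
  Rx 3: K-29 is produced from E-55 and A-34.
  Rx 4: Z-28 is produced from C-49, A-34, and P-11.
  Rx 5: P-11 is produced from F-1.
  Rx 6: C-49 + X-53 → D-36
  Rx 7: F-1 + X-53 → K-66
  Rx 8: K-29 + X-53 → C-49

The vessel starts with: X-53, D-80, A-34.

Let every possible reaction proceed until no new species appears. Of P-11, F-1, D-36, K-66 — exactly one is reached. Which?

A-34, X-53, and D-80 present → E-55 forms (Rx 2).
E-55 and A-34 present → K-29 forms (Rx 3).
K-29 and X-53 present → C-49 forms (Rx 8).
C-49 and X-53 present → D-36 forms (Rx 6).
P-11 would need F-1 (Rx 5), but F-1 never forms. No rule produces F-1, and it is not given. K-66 would need F-1 and X-53 (Rx 7), but F-1 never forms.

D-36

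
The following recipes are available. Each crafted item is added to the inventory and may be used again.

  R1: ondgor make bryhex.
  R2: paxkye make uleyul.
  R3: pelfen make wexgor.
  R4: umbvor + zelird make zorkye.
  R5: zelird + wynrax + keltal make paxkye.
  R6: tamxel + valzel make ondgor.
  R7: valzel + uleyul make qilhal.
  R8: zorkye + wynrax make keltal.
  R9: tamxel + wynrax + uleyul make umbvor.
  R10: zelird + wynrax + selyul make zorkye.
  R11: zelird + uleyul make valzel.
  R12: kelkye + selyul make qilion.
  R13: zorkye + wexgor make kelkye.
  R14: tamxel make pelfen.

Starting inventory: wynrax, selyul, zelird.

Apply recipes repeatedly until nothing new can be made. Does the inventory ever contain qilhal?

zelird + wynrax + selyul → zorkye (R10).
zorkye + wynrax → keltal (R8).
Using R5, zelird, wynrax, and keltal make paxkye.
paxkye → uleyul (R2).
zelird + uleyul → valzel (R11).
Using R7, valzel and uleyul make qilhal.

Yes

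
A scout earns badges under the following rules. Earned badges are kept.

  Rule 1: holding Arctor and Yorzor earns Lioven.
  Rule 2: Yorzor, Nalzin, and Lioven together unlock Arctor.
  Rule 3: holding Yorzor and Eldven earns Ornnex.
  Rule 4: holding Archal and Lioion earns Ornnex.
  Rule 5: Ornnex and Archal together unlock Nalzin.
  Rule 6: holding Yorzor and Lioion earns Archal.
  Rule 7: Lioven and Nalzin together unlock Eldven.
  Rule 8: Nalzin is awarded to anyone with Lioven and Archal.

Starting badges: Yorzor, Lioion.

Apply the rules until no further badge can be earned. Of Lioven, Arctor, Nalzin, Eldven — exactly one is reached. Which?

Nalzin

With Yorzor and Lioion, Archal is earned (Rule 6).
With Archal and Lioion, Ornnex is earned (Rule 4).
With Ornnex and Archal, Nalzin is earned (Rule 5).
Lioven would need Arctor and Yorzor (Rule 1), but Arctor is never earned. Eldven would need Lioven and Nalzin (Rule 7), but Lioven is never earned. Arctor would need Yorzor, Nalzin, and Lioven (Rule 2), but Lioven is never earned.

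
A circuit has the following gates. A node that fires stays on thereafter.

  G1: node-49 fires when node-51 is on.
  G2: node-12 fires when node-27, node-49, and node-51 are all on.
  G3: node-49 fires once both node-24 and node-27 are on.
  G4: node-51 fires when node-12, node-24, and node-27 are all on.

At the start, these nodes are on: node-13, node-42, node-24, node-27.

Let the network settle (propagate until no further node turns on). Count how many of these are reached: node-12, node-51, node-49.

1

node-24 and node-27 are on, so node-49 fires (G3).
node-12 would need node-27, node-49, and node-51 (G2), but node-51 never turns on.
node-51 would need node-12, node-24, and node-27 (G4), but node-12 never turns on.
node-49: reached.
Reached: node-49 — 1 of the 3.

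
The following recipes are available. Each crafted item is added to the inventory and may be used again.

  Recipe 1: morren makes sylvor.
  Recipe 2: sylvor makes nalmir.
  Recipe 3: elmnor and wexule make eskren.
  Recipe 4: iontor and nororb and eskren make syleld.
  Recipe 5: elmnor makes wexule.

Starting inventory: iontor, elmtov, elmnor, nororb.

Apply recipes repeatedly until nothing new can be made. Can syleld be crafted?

Yes

elmnor → wexule (Recipe 5).
Using Recipe 3, elmnor and wexule make eskren.
Using Recipe 4, iontor, nororb, and eskren make syleld.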